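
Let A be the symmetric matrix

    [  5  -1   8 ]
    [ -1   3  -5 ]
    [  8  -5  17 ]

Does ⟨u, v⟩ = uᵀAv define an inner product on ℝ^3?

yes

Leading principal minors: Δ_1 = 5, Δ_2 = 14, Δ_3 = 1.
All leading principal minors are positive, so by Sylvester's criterion Q is positive definite.
⟨·,·⟩ is an inner product exactly when A is positive definite.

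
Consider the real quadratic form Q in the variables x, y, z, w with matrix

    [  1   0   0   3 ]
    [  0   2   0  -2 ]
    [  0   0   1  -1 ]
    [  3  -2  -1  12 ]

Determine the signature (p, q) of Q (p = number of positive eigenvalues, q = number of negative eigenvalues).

Row-reducing A symmetrically gives the diagonal entries 1, 2, 1, 0.
That gives 3 positive, 1 zero pivots.

(3, 0)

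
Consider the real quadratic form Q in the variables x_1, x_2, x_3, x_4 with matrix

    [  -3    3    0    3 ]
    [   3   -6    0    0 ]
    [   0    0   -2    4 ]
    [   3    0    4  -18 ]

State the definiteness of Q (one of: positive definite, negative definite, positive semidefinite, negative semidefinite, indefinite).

negative definite

Symmetric row and column elimination reduces A to a congruent diagonal form with pivots -3, -3, -2, -4.
Counting signs: 4 negative.
Hence Q is negative definite.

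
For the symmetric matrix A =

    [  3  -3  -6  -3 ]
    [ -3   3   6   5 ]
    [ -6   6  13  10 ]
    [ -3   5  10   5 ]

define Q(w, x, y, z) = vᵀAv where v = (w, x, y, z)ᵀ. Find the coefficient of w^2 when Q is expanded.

The coefficient of w^2 is the diagonal entry A[1,1] = 3.

3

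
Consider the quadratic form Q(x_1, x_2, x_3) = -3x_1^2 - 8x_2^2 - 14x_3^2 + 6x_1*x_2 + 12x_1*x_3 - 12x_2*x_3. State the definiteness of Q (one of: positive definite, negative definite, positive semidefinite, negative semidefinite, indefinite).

negative definite

The symmetric matrix of Q is A = [[-3, 3, 6], [3, -8, -6], [6, -6, -14]].
Leading principal minors: Δ_1 = -3, Δ_2 = 15, Δ_3 = -30.
The signs alternate starting with Δ_1 < 0, so by Sylvester's criterion Q is negative definite.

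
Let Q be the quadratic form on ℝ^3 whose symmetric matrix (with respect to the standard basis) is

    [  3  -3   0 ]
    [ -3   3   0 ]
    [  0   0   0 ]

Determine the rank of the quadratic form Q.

Symmetric row and column elimination reduces A to a congruent diagonal form with pivots 3, 0, 0.
That gives 1 positive, 2 zero pivots.
The rank is the number of nonzero pivots: 1.

1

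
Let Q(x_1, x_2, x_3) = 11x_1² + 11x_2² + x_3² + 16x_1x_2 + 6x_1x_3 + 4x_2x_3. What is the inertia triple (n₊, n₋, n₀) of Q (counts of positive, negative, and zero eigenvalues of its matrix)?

Write A = [[11, 8, 3], [8, 11, 2], [3, 2, 1]].
An LDLᵀ factorisation of A has diagonal entries 11, 57/11, 10/57.
That gives 3 positive pivots.

(3, 0, 0)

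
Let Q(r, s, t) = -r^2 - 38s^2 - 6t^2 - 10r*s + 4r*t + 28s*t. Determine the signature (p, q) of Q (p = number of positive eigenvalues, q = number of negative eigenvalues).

(0, 3)

The symmetric matrix is A = [[-1, -5, 2], [-5, -38, 14], [2, 14, -6]].
Congruent diagonalization of A (simultaneous row and column reduction) yields pivots -1, -13, -10/13.
Counting signs: 3 negative.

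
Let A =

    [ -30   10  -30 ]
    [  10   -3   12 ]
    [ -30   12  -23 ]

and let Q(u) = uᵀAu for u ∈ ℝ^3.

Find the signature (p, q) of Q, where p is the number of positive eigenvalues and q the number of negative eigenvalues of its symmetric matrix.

(1, 2)

Symmetric row and column elimination reduces A to a congruent diagonal form with pivots -30, 1/3, -5.
That gives 1 positive, 2 negative pivots.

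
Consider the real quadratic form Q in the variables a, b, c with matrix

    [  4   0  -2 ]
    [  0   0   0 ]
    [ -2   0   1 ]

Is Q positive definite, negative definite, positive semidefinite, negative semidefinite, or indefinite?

Row-reducing A symmetrically gives the diagonal entries 4, 0, 0.
Counting signs: 1 positive, 2 zero.
Hence Q is positive semidefinite.

positive semidefinite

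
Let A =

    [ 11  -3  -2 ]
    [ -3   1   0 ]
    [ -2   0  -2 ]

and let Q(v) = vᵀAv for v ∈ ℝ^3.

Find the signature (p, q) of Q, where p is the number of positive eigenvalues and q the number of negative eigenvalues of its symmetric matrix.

(2, 1)

Row-reducing A symmetrically gives the diagonal entries 11, 2/11, -4.
So there are 2 positive, 1 negative pivots.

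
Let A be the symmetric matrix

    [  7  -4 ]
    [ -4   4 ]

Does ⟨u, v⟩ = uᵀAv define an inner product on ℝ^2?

yes

Leading principal minors: Δ_1 = 7, Δ_2 = 12.
All leading principal minors are positive, so by Sylvester's criterion Q is positive definite.
⟨·,·⟩ is an inner product exactly when A is positive definite.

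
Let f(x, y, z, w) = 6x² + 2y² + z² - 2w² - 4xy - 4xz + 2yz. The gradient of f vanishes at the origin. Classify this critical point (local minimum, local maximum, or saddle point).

The Hessian at the origin is H = [[12, -4, -4, 0], [-4, 4, 2, 0], [-4, 2, 2, 0], [0, 0, 0, -4]].
Row-reducing H symmetrically gives the diagonal entries 12, 8/3, 1/2, -4.
Counting signs: 3 positive, 1 negative.
H is indefinite, so the origin is a saddle point.

saddle point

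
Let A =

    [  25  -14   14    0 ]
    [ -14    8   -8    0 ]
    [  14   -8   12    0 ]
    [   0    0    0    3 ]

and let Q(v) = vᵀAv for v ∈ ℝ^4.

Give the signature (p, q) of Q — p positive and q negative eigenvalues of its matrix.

(4, 0)

Congruent diagonalization of A (simultaneous row and column reduction) yields pivots 25, 4/25, 4, 3.
Counting signs: 4 positive.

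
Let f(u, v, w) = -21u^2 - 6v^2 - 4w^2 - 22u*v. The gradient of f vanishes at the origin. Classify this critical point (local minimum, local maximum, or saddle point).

The Hessian at the origin is H = [[-42, -22, 0], [-22, -12, 0], [0, 0, -8]].
An LDLᵀ factorisation of H has diagonal entries -42, -10/21, -8.
So there are 3 negative pivots.
H is negative definite, so the origin is a strict local maximum.

local maximum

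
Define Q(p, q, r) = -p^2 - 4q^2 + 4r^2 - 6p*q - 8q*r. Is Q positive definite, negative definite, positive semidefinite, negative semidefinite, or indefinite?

indefinite

Write A = [[-1, -3, 0], [-3, -4, -4], [0, -4, 4]].
Applying the same elementary operations to the rows and columns of A produces a congruent diagonal matrix with entries -1, 5, 4/5.
Counting signs: 2 positive, 1 negative.
Hence Q is indefinite.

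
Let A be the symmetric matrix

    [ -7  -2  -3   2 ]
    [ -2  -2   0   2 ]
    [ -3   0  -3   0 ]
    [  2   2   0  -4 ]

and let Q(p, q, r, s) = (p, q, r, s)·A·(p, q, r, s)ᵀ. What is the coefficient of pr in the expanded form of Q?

The coefficient of pr is A[1,3] + A[3,1] = 2·(-3) = -6.

-6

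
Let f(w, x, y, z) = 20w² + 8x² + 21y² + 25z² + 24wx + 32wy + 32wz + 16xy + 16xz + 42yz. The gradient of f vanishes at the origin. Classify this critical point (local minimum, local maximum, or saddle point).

local minimum

The Hessian at the origin is H = [[40, 24, 32, 32], [24, 16, 16, 16], [32, 16, 42, 42], [32, 16, 42, 50]].
Row-reducing H symmetrically gives the diagonal entries 40, 8/5, 10, 8.
Counting signs: 4 positive.
H is positive definite, so the origin is a strict local minimum.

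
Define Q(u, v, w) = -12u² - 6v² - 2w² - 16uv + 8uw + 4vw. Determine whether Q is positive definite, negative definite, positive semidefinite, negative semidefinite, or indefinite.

negative semidefinite

The symmetric matrix is A = [[-12, -8, 4], [-8, -6, 2], [4, 2, -2]].
Row-reducing A symmetrically gives the diagonal entries -12, -2/3, 0.
So there are 2 negative, 1 zero pivots.
Hence Q is negative semidefinite.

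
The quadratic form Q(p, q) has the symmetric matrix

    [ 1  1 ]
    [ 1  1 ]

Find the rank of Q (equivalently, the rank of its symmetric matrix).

1

Applying the same elementary operations to the rows and columns of A produces a congruent diagonal matrix with entries 1, 0.
That gives 1 positive, 1 zero pivots.
The rank is the number of nonzero pivots: 1.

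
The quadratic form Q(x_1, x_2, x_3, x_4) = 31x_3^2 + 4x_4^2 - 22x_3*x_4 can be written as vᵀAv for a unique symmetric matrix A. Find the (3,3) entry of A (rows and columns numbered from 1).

The coefficient of x_3^2 in Q is 31, and that is exactly A[3,3].

31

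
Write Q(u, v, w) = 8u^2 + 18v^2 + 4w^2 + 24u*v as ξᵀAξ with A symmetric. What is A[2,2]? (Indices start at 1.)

The coefficient of v^2 in Q is 18, and that is exactly A[2,2].

18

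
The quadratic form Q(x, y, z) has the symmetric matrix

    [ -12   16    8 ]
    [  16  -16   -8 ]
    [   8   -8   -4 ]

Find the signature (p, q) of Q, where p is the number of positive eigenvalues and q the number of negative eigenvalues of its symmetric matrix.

(1, 1)

Row-reducing A symmetrically gives the diagonal entries -12, 16/3, 0.
Counting signs: 1 positive, 1 negative, 1 zero.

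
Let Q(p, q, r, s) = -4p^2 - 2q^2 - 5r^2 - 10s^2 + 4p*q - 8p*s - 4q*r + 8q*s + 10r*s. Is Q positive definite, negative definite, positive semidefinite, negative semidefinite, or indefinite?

negative definite

The symmetric matrix is A = [[-4, 2, 0, -4], [2, -2, -2, 4], [0, -2, -5, 5], [-4, 4, 5, -10]].
Row-reducing A symmetrically gives the diagonal entries -4, -1, -1, -1.
Counting signs: 4 negative.
Hence Q is negative definite.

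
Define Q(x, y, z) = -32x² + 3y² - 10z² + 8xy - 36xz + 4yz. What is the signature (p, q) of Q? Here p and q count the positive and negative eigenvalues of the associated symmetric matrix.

Write A = [[-32, 4, -18], [4, 3, 2], [-18, 2, -10]].
Applying the same elementary operations to the rows and columns of A produces a congruent diagonal matrix with entries -32, 7/2, 3/28.
So there are 2 positive, 1 negative pivots.

(2, 1)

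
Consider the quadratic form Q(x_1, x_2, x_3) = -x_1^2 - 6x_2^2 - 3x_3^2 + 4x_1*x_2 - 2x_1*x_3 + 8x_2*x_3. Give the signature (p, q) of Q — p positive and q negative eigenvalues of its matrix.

(0, 2)

The symmetric matrix is A = [[-1, 2, -1], [2, -6, 4], [-1, 4, -3]].
Row-reducing A symmetrically gives the diagonal entries -1, -2, 0.
So there are 2 negative, 1 zero pivots.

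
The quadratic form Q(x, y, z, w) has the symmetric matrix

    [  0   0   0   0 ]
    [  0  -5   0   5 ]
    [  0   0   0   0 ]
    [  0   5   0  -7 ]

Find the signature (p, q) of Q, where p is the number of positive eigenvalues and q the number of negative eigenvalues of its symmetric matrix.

(0, 2)

Applying the same elementary operations to the rows and columns of A produces a congruent diagonal matrix with entries 0, -5, 0, -2.
Counting signs: 2 negative, 2 zero.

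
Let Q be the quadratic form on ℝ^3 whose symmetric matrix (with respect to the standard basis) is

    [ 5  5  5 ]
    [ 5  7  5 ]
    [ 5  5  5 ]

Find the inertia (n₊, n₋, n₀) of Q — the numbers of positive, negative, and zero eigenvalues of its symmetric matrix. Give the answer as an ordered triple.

(2, 0, 1)

Congruent diagonalization of A (simultaneous row and column reduction) yields pivots 5, 2, 0.
So there are 2 positive, 1 zero pivots.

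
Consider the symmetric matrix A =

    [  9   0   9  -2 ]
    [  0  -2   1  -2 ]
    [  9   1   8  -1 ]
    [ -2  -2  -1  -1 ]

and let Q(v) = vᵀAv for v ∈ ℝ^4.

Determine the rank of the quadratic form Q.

Row-reducing A symmetrically gives the diagonal entries 9, -2, -1/2, 5/9.
So there are 2 positive, 2 negative pivots.
The rank is the number of nonzero pivots: 4.

4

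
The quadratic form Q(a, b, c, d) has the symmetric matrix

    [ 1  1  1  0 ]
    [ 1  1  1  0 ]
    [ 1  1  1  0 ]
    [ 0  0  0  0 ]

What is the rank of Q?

Row-reducing A symmetrically gives the diagonal entries 1, 0, 0, 0.
That gives 1 positive, 3 zero pivots.
The rank is the number of nonzero pivots: 1.

1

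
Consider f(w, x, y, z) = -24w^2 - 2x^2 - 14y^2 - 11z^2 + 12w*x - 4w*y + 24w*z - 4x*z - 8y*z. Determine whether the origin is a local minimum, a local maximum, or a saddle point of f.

The Hessian at the origin is H = [[-48, 12, -4, 24], [12, -4, 0, -4], [-4, 0, -28, -8], [24, -4, -8, -22]].
An LDLᵀ factorisation of H has diagonal entries -48, -1, -80/3, -3/5.
Counting signs: 4 negative.
H is negative definite, so the origin is a strict local maximum.

local maximum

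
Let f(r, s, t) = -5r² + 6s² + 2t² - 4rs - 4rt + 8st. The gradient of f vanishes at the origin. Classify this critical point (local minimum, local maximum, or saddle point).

The Hessian at the origin is H = [[-10, -4, -4], [-4, 12, 8], [-4, 8, 4]].
Applying the same elementary operations to the rows and columns of H produces a congruent diagonal matrix with entries -10, 68/5, -20/17.
That gives 1 positive, 2 negative pivots.
H is indefinite, so the origin is a saddle point.

saddle point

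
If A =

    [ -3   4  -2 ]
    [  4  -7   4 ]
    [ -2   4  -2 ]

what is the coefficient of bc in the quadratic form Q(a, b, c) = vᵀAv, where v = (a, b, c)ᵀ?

8

The coefficient of bc is A[2,3] + A[3,2] = 2·4 = 8.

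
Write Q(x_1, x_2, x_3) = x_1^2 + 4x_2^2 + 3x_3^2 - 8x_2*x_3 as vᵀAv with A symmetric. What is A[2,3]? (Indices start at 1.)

The coefficient of x_2·x_3 in Q is -8. For a symmetric A this equals A[2,3] + A[3,2] = 2·A[2,3].
So A[2,3] = -8/2 = -4.

-4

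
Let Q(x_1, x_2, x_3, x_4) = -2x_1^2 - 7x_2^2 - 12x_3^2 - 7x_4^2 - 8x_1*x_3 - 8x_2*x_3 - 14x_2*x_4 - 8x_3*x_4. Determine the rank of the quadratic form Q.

The associated matrix is A = [[-2, 0, -4, 0], [0, -7, -4, -7], [-4, -4, -12, -4], [0, -7, -4, -7]].
Row-reducing A symmetrically gives the diagonal entries -2, -7, -12/7, 0.
That gives 3 negative, 1 zero pivots.
The rank is the number of nonzero pivots: 3.

3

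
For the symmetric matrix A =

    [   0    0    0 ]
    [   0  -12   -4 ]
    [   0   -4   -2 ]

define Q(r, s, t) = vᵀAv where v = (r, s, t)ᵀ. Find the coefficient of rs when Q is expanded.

The coefficient of rs is A[1,2] + A[2,1] = 2·0 = 0.

0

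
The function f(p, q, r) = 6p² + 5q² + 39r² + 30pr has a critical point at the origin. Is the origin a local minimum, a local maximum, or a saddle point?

local minimum

The Hessian at the origin is H = [[12, 0, 30], [0, 10, 0], [30, 0, 78]].
Congruent diagonalization of H (simultaneous row and column reduction) yields pivots 12, 10, 3.
Counting signs: 3 positive.
H is positive definite, so the origin is a strict local minimum.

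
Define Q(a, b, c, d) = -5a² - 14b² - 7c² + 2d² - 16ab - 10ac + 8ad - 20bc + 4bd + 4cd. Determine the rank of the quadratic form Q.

3

The associated matrix is A = [[-5, -8, -5, 4], [-8, -14, -10, 2], [-5, -10, -7, 2], [4, 2, 2, 2]].
Symmetric row and column elimination reduces A to a congruent diagonal form with pivots -5, -6/5, 4/3, 0.
So there are 1 positive, 2 negative, 1 zero pivots.
The rank is the number of nonzero pivots: 3.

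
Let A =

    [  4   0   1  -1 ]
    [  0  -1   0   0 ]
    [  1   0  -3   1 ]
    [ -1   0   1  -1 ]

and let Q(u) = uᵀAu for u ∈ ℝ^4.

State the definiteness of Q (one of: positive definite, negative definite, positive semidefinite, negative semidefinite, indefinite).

indefinite

Congruent diagonalization of A (simultaneous row and column reduction) yields pivots 4, -1, -13/4, -10/13.
Counting signs: 1 positive, 3 negative.
Hence Q is indefinite.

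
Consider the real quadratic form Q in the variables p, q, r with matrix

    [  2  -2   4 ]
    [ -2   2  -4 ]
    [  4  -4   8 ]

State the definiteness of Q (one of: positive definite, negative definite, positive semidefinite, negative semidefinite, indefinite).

Symmetric row and column elimination reduces A to a congruent diagonal form with pivots 2, 0, 0.
So there are 1 positive, 2 zero pivots.
Hence Q is positive semidefinite.

positive semidefinite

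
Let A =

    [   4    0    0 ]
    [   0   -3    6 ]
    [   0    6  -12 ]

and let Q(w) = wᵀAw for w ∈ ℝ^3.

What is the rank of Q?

2

Symmetric row and column elimination reduces A to a congruent diagonal form with pivots 4, -3, 0.
So there are 1 positive, 1 negative, 1 zero pivots.
The rank is the number of nonzero pivots: 2.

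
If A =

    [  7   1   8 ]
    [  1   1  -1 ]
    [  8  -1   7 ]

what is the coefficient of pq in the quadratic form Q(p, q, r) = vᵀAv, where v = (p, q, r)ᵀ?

The coefficient of pq is A[1,2] + A[2,1] = 2·1 = 2.

2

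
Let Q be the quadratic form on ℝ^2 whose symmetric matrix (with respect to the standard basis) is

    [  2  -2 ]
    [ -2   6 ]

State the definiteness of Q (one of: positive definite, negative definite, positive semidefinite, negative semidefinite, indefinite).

For the 2×2 matrix [[2, -2], [-2, 6]]: det = 2·6 − (-2)² = 8, trace = 8.
det > 0 so both eigenvalues share the sign of the trace; trace = 8 > 0 ⇒ both positive.

positive definite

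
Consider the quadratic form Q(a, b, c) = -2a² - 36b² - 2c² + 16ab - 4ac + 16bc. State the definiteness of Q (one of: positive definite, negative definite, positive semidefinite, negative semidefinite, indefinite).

negative semidefinite

The symmetric matrix is A = [[-2, 8, -2], [8, -36, 8], [-2, 8, -2]].
Applying the same elementary operations to the rows and columns of A produces a congruent diagonal matrix with entries -2, -4, 0.
So there are 2 negative, 1 zero pivots.
Hence Q is negative semidefinite.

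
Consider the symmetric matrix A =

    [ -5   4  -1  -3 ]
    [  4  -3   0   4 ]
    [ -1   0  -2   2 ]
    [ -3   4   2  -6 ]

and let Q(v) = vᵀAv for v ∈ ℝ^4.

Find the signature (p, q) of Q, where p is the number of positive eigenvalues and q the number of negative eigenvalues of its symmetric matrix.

Congruent diagonalization of A (simultaneous row and column reduction) yields pivots -5, 1/5, -5, -4/5.
So there are 1 positive, 3 negative pivots.

(1, 3)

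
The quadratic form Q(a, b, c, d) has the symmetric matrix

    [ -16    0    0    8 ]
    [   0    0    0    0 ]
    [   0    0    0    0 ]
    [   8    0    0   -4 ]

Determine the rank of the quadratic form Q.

1

Applying the same elementary operations to the rows and columns of A produces a congruent diagonal matrix with entries -16, 0, 0, 0.
So there are 1 negative, 3 zero pivots.
The rank is the number of nonzero pivots: 1.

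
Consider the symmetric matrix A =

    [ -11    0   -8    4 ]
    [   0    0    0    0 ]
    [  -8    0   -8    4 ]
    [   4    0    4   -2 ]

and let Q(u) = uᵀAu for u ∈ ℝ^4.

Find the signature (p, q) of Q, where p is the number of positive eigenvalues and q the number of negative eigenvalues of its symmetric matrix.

Congruent diagonalization of A (simultaneous row and column reduction) yields pivots -11, 0, -24/11, 0.
Counting signs: 2 negative, 2 zero.

(0, 2)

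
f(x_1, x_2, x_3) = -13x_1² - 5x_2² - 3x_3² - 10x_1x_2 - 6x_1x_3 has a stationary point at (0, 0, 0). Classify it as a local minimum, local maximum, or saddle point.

The Hessian at the origin is H = [[-26, -10, -6], [-10, -10, 0], [-6, 0, -6]].
Applying the same elementary operations to the rows and columns of H produces a congruent diagonal matrix with entries -26, -80/13, -15/4.
Counting signs: 3 negative.
H is negative definite, so the origin is a strict local maximum.

local maximum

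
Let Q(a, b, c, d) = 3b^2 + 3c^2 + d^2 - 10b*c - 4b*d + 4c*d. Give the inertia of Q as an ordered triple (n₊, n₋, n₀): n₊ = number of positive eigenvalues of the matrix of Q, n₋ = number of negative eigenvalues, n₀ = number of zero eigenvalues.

(1, 1, 2)

The symmetric matrix is A = [[0, 0, 0, 0], [0, 3, -5, -2], [0, -5, 3, 2], [0, -2, 2, 1]].
Symmetric row and column elimination reduces A to a congruent diagonal form with pivots 0, 3, -16/3, 0.
So there are 1 positive, 1 negative, 2 zero pivots.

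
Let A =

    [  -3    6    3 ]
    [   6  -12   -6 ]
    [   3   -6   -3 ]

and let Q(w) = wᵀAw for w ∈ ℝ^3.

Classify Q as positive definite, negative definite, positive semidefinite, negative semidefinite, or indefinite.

Symmetric row and column elimination reduces A to a congruent diagonal form with pivots -3, 0, 0.
Counting signs: 1 negative, 2 zero.
Hence Q is negative semidefinite.

negative semidefinite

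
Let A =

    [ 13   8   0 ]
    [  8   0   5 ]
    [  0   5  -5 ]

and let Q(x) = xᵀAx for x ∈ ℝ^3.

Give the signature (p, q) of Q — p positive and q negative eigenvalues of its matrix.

(2, 1)

An LDLᵀ factorisation of A has diagonal entries 13, -64/13, 5/64.
So there are 2 positive, 1 negative pivots.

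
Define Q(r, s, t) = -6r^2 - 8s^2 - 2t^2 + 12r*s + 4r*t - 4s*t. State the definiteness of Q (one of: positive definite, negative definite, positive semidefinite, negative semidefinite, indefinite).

The associated matrix is A = [[-6, 6, 2], [6, -8, -2], [2, -2, -2]].
Applying the same elementary operations to the rows and columns of A produces a congruent diagonal matrix with entries -6, -2, -4/3.
That gives 3 negative pivots.
Hence Q is negative definite.

negative definite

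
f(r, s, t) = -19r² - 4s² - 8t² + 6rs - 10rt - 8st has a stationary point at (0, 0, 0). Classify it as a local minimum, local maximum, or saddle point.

local maximum

The Hessian at the origin is H = [[-38, 6, -10], [6, -8, -8], [-10, -8, -16]].
Symmetric row and column elimination reduces H to a congruent diagonal form with pivots -38, -134/19, -24/67.
That gives 3 negative pivots.
H is negative definite, so the origin is a strict local maximum.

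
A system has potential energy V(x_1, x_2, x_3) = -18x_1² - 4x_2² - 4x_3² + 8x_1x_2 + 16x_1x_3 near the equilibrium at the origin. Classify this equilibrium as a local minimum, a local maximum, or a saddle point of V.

The Hessian at the origin is H = [[-36, 8, 16], [8, -8, 0], [16, 0, -8]].
An LDLᵀ factorisation of H has diagonal entries -36, -56/9, 8/7.
That gives 1 positive, 2 negative pivots.
H is indefinite, so the origin is a saddle point.

saddle point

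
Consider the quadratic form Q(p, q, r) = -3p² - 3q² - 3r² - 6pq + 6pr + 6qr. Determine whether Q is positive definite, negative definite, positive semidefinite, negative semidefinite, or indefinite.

negative semidefinite

Write A = [[-3, -3, 3], [-3, -3, 3], [3, 3, -3]].
Applying the same elementary operations to the rows and columns of A produces a congruent diagonal matrix with entries -3, 0, 0.
Counting signs: 1 negative, 2 zero.
Hence Q is negative semidefinite.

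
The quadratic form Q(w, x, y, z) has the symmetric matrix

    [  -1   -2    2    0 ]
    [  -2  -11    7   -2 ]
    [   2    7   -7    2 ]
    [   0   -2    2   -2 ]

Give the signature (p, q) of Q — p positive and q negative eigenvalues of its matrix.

(0, 4)

Congruent diagonalization of A (simultaneous row and column reduction) yields pivots -1, -7, -12/7, -2/3.
Counting signs: 4 negative.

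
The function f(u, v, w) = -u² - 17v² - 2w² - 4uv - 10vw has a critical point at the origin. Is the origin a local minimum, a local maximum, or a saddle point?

local maximum

The Hessian at the origin is H = [[-2, -4, 0], [-4, -34, -10], [0, -10, -4]].
Symmetric row and column elimination reduces H to a congruent diagonal form with pivots -2, -26, -2/13.
That gives 3 negative pivots.
H is negative definite, so the origin is a strict local maximum.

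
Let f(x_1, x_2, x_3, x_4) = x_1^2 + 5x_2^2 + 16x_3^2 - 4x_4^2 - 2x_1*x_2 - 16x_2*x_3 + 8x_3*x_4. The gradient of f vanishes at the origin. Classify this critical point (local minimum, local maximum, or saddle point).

saddle point

The Hessian at the origin is H = [[2, -2, 0, 0], [-2, 10, -16, 0], [0, -16, 32, 8], [0, 0, 8, -8]].
H is indefinite, so the origin is a saddle point.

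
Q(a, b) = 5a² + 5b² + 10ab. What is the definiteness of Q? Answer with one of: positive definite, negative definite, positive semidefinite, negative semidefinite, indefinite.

The symmetric matrix of Q is [[5, 5], [5, 5]].
For the 2×2 matrix [[5, 5], [5, 5]]: det = 5·5 − (5)² = 0, trace = 10.
det = 0 so one eigenvalue is zero; the form is semidefinite with the sign of the trace.

positive semidefinite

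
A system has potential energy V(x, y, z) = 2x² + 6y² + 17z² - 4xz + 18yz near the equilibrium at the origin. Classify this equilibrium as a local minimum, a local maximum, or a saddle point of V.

The Hessian at the origin is H = [[4, 0, -4], [0, 12, 18], [-4, 18, 34]].
An LDLᵀ factorisation of H has diagonal entries 4, 12, 3.
Counting signs: 3 positive.
H is positive definite, so the origin is a strict local minimum.

local minimum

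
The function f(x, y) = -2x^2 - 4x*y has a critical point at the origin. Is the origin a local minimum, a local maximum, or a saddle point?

The Hessian at the origin is H = [[-4, -4], [-4, 0]].
det H = -4·0 − (-4)² = -16 < 0, so H is indefinite.
Therefore the origin is a saddle point.

saddle point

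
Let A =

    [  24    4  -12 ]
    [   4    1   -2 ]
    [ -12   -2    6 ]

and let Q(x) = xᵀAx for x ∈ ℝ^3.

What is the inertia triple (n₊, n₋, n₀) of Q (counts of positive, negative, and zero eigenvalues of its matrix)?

Symmetric row and column elimination reduces A to a congruent diagonal form with pivots 24, 1/3, 0.
So there are 2 positive, 1 zero pivots.

(2, 0, 1)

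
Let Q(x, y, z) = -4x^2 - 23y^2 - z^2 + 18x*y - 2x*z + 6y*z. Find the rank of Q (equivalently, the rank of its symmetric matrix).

The associated matrix is A = [[-4, 9, -1], [9, -23, 3], [-1, 3, -1]].
Row-reducing A symmetrically gives the diagonal entries -4, -11/4, -6/11.
That gives 3 negative pivots.
The rank is the number of nonzero pivots: 3.

3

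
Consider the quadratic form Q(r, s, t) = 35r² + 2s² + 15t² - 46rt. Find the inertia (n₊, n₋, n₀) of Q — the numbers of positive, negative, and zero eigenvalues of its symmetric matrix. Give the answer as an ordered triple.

Write A = [[35, 0, -23], [0, 2, 0], [-23, 0, 15]].
Symmetric row and column elimination reduces A to a congruent diagonal form with pivots 35, 2, -4/35.
That gives 2 positive, 1 negative pivots.

(2, 1, 0)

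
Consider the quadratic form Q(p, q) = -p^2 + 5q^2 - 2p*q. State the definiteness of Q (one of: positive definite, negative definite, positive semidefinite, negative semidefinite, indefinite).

The associated matrix is A = [[-1, -1], [-1, 5]].
An LDLᵀ factorisation of A has diagonal entries -1, 6.
That gives 1 positive, 1 negative pivots.
Hence Q is indefinite.

indefinite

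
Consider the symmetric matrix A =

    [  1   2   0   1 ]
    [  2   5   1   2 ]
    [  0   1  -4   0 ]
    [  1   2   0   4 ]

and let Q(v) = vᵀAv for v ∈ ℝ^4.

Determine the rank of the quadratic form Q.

4

Congruent diagonalization of A (simultaneous row and column reduction) yields pivots 1, 1, -5, 3.
That gives 3 positive, 1 negative pivots.
The rank is the number of nonzero pivots: 4.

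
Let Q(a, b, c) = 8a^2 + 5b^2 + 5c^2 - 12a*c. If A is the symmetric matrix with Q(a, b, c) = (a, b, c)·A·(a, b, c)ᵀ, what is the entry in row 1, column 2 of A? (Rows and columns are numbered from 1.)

The coefficient of a·b in Q is 0. For a symmetric A this equals A[1,2] + A[2,1] = 2·A[1,2].
So A[1,2] = 0/2 = 0.

0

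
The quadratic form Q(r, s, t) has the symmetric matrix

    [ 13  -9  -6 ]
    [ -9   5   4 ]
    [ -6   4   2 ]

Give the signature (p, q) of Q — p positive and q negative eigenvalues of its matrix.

Congruent diagonalization of A (simultaneous row and column reduction) yields pivots 13, -16/13, -3/4.
That gives 1 positive, 2 negative pivots.

(1, 2)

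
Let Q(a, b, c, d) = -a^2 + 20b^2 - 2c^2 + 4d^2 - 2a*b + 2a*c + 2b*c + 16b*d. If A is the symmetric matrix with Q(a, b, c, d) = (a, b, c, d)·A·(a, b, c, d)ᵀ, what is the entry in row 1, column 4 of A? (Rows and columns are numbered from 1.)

The coefficient of a·d in Q is 0. For a symmetric A this equals A[1,4] + A[4,1] = 2·A[1,4].
So A[1,4] = 0/2 = 0.

0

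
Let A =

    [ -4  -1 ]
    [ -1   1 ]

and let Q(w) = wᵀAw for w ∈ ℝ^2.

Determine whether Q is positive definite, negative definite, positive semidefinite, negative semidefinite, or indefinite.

For the 2×2 matrix [[-4, -1], [-1, 1]]: det = -4·1 − (-1)² = -5, trace = -3.
det < 0 so the eigenvalues have opposite signs; the form is indefinite.

indefinite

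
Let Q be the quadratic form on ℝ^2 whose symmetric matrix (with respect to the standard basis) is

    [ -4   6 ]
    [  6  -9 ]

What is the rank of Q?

Symmetric row and column elimination reduces A to a congruent diagonal form with pivots -4, 0.
So there are 1 negative, 1 zero pivots.
The rank is the number of nonzero pivots: 1.

1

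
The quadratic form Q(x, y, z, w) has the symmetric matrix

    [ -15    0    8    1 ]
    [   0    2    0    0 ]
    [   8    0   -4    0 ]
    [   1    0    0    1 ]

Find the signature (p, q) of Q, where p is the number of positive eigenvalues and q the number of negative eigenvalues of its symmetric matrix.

Row-reducing A symmetrically gives the diagonal entries -15, 2, 4/15, 0.
Counting signs: 2 positive, 1 negative, 1 zero.

(2, 1)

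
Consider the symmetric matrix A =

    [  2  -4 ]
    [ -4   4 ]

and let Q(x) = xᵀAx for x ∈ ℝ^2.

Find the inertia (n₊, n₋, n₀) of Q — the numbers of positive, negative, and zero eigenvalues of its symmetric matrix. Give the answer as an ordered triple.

Applying the same elementary operations to the rows and columns of A produces a congruent diagonal matrix with entries 2, -4.
So there are 1 positive, 1 negative pivots.

(1, 1, 0)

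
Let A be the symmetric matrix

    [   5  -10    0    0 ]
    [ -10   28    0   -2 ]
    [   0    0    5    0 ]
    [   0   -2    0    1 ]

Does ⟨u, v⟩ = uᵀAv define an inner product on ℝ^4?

An LDLᵀ factorisation of A has diagonal entries 5, 8, 5, 1/2.
Counting signs: 4 positive.
Hence Q is positive definite.
⟨·,·⟩ is an inner product exactly when A is positive definite.

yes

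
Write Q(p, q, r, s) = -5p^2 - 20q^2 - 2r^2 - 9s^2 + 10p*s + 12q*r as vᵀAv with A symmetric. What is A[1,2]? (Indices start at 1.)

The coefficient of p·q in Q is 0. For a symmetric A this equals A[1,2] + A[2,1] = 2·A[1,2].
So A[1,2] = 0/2 = 0.

0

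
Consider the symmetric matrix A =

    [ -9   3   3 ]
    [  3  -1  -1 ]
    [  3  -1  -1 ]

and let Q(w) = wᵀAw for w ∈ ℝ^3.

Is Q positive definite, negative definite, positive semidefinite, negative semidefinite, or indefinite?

negative semidefinite

Applying the same elementary operations to the rows and columns of A produces a congruent diagonal matrix with entries -9, 0, 0.
That gives 1 negative, 2 zero pivots.
Hence Q is negative semidefinite.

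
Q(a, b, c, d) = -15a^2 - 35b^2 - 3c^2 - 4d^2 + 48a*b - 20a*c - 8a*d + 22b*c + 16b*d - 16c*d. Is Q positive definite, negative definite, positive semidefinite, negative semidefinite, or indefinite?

indefinite

The associated matrix is A = [[-15, 24, -10, -4], [24, -35, 11, 8], [-10, 11, -3, -8], [-4, 8, -8, -4]].
Symmetric row and column elimination reduces A to a congruent diagonal form with pivots -15, 17/5, -188/51, -60/47.
Counting signs: 1 positive, 3 negative.
Hence Q is indefinite.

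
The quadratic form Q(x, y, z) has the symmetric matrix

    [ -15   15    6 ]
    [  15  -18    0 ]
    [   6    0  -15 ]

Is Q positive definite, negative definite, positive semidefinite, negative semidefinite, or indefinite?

negative definite

An LDLᵀ factorisation of A has diagonal entries -15, -3, -3/5.
Counting signs: 3 negative.
Hence Q is negative definite.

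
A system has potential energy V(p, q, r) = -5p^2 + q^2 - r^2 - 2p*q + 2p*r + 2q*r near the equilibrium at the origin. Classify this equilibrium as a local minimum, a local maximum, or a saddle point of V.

The Hessian at the origin is H = [[-10, -2, 2], [-2, 2, 2], [2, 2, -2]].
An LDLᵀ factorisation of H has diagonal entries -10, 12/5, -8/3.
Counting signs: 1 positive, 2 negative.
H is indefinite, so the origin is a saddle point.

saddle point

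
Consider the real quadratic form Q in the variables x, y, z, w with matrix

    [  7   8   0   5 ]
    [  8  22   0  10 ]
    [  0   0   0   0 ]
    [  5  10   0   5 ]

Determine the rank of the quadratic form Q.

Congruent diagonalization of A (simultaneous row and column reduction) yields pivots 7, 90/7, 0, 0.
Counting signs: 2 positive, 2 zero.
The rank is the number of nonzero pivots: 2.

2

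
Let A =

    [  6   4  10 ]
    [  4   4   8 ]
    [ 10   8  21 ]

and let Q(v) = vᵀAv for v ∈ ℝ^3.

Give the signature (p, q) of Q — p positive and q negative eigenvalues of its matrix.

(3, 0)

An LDLᵀ factorisation of A has diagonal entries 6, 4/3, 3.
That gives 3 positive pivots.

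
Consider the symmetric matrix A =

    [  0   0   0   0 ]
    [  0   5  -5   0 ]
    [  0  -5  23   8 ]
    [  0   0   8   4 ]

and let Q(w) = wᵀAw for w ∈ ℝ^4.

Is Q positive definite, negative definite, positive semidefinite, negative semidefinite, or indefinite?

Symmetric row and column elimination reduces A to a congruent diagonal form with pivots 0, 5, 18, 4/9.
That gives 3 positive, 1 zero pivots.
Hence Q is positive semidefinite.

positive semidefinite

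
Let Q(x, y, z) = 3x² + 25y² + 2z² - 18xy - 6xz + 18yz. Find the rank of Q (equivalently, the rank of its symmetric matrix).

The symmetric matrix is A = [[3, -9, -3], [-9, 25, 9], [-3, 9, 2]].
Congruent diagonalization of A (simultaneous row and column reduction) yields pivots 3, -2, -1.
So there are 1 positive, 2 negative pivots.
The rank is the number of nonzero pivots: 3.

3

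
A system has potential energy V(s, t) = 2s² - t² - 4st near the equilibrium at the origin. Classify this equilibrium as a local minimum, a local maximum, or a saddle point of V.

The Hessian at the origin is H = [[4, -4], [-4, -2]].
det H = 4·-2 − (-4)² = -24 < 0, so H is indefinite.
Therefore the origin is a saddle point.

saddle point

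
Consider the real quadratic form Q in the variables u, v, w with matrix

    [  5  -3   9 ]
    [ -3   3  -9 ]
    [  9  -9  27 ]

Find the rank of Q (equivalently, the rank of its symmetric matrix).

Congruent diagonalization of A (simultaneous row and column reduction) yields pivots 5, 6/5, 0.
That gives 2 positive, 1 zero pivots.
The rank is the number of nonzero pivots: 2.

2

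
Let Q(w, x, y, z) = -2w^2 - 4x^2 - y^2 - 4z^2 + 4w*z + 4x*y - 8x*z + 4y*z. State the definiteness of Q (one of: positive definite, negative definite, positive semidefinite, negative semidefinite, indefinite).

The associated matrix is A = [[-2, 0, 0, 2], [0, -4, 2, -4], [0, 2, -1, 2], [2, -4, 2, -4]].
Symmetric row and column elimination reduces A to a congruent diagonal form with pivots -2, -4, 0, 2.
Counting signs: 1 positive, 2 negative, 1 zero.
Hence Q is indefinite.

indefinite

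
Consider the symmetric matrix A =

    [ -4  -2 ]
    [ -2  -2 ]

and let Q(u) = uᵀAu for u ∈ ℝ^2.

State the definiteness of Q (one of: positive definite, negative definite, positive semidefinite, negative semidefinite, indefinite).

Congruent diagonalization of A (simultaneous row and column reduction) yields pivots -4, -1.
Counting signs: 2 negative.
Hence Q is negative definite.

negative definite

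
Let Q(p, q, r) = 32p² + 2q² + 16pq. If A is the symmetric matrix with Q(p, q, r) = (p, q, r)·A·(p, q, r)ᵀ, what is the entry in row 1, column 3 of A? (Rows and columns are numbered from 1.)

The coefficient of p·r in Q is 0. For a symmetric A this equals A[1,3] + A[3,1] = 2·A[1,3].
So A[1,3] = 0/2 = 0.

0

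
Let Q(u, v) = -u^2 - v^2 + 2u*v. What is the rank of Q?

The symmetric matrix is A = [[-1, 1], [1, -1]].
Row-reducing A symmetrically gives the diagonal entries -1, 0.
That gives 1 negative, 1 zero pivots.
The rank is the number of nonzero pivots: 1.

1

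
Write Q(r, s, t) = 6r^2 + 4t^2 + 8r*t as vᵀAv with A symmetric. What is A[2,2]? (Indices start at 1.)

The coefficient of s^2 in Q is 0, and that is exactly A[2,2].

0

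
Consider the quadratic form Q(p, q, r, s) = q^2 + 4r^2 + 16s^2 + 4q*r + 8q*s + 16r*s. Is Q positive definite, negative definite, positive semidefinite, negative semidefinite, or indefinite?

The symmetric matrix is A = [[0, 0, 0, 0], [0, 1, 2, 4], [0, 2, 4, 8], [0, 4, 8, 16]].
Row-reducing A symmetrically gives the diagonal entries 0, 1, 0, 0.
That gives 1 positive, 3 zero pivots.
Hence Q is positive semidefinite.

positive semidefinite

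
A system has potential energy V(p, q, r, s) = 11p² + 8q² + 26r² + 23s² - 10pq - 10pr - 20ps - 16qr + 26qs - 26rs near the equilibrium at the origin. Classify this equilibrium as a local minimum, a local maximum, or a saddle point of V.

The Hessian at the origin is H = [[22, -10, -10, -20], [-10, 16, -16, 26], [-10, -16, 52, -26], [-20, 26, -26, 46]].
Applying the same elementary operations to the rows and columns of H produces a congruent diagonal matrix with entries 22, 126/11, 668/63, 120/167.
Counting signs: 4 positive.
H is positive definite, so the origin is a strict local minimum.

local minimum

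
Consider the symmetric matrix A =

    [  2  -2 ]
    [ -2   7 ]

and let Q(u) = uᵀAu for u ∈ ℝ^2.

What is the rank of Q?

2

Symmetric row and column elimination reduces A to a congruent diagonal form with pivots 2, 5.
That gives 2 positive pivots.
The rank is the number of nonzero pivots: 2.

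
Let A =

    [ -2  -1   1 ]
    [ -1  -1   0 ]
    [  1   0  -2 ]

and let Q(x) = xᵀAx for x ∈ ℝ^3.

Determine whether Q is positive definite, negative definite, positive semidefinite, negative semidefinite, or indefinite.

negative definite

Symmetric row and column elimination reduces A to a congruent diagonal form with pivots -2, -1/2, -1.
That gives 3 negative pivots.
Hence Q is negative definite.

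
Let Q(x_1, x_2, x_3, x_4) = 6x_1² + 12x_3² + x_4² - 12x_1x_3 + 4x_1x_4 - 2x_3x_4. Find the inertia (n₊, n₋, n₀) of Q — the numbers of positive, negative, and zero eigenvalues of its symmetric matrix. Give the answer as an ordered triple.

The symmetric matrix is A = [[6, 0, -6, 2], [0, 0, 0, 0], [-6, 0, 12, -1], [2, 0, -1, 1]].
Applying the same elementary operations to the rows and columns of A produces a congruent diagonal matrix with entries 6, 0, 6, 1/6.
So there are 3 positive, 1 zero pivots.

(3, 0, 1)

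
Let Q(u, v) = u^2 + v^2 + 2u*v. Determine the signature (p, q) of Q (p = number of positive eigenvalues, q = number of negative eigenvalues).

(1, 0)

The symmetric matrix is A = [[1, 1], [1, 1]].
Symmetric row and column elimination reduces A to a congruent diagonal form with pivots 1, 0.
Counting signs: 1 positive, 1 zero.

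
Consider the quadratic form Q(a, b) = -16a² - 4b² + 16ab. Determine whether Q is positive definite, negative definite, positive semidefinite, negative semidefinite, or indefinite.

negative semidefinite

The symmetric matrix of Q is [[-16, 8], [8, -4]].
For the 2×2 matrix [[-16, 8], [8, -4]]: det = -16·-4 − (8)² = 0, trace = -20.
det = 0 so one eigenvalue is zero; the form is semidefinite with the sign of the trace.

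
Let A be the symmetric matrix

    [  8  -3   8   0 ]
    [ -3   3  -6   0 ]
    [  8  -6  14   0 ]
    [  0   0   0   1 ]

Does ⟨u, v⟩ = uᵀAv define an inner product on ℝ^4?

Leading principal minors: Δ_1 = 8, Δ_2 = 15, Δ_3 = 18, Δ_4 = 18.
All leading principal minors are positive, so by Sylvester's criterion Q is positive definite.
⟨·,·⟩ is an inner product exactly when A is positive definite.

yes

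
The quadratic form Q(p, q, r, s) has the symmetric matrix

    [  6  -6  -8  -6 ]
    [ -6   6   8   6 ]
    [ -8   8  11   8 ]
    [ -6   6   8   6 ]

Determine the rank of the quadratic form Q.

2

Symmetric row and column elimination reduces A to a congruent diagonal form with pivots 6, 0, 1/3, 0.
Counting signs: 2 positive, 2 zero.
The rank is the number of nonzero pivots: 2.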